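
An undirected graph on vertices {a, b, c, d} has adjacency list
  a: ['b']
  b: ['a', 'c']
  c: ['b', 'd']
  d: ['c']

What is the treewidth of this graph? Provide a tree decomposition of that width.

Treewidth 1.
One such decomposition:
Bags: B1 = {a, b}  B2 = {b, c}  B3 = {c, d}
Tree: B1–B2, B2–B3

Every bag has size at most 2, so the width is 2 − 1 = 1 and tw(G) ≤ 1. Any graph with an edge has treewidth ≥ 1, and G has the edge a–b. Therefore the treewidth is 1.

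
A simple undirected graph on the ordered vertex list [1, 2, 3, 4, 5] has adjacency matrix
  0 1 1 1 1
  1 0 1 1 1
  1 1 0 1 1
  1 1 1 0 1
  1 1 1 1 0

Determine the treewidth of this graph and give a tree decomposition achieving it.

Treewidth 4.
One such decomposition:
Bags: B1 = {1, 2, 3, 4, 5}
Tree: (single bag)

A single bag containing all 5 vertices is trivially a valid decomposition of width 4. On the other hand G contains the 5-clique {1, 2, 3, 4, 5}. A clique must lie in a single bag of any decomposition, so no decomposition can have width below 4. The upper and lower bounds meet at 4, so that is the treewidth.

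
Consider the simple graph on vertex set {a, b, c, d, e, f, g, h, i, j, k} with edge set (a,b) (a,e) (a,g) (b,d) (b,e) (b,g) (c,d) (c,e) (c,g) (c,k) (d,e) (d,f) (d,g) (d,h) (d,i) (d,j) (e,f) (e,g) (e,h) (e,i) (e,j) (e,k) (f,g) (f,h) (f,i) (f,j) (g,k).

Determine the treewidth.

A width-3 tree decomposition is:
Bags: B1 = {d, e, f, g}  B2 = {b, d, e, g}  B3 = {a, b, e, g}  B4 = {d, e, f, i}  B5 = {d, e, f, j}  B6 = {d, e, f, h}  B7 = {c, d, e, g}  B8 = {c, e, g, k}
Tree: B1–B2, B2–B3, B1–B4, B4–B5, B5–B6, B2–B7, B7–B8
The largest bag has 4 vertices, giving width 3; this decomposition certifies tw(G) ≤ 3. Conversely, {c, d, e, g} is a clique of size 4, and the vertices of any clique must share a bag in every tree decomposition; so some bag has ≥ 4 vertices and tw(G) ≥ 3. Combining the bounds, tw(G) = 3.

3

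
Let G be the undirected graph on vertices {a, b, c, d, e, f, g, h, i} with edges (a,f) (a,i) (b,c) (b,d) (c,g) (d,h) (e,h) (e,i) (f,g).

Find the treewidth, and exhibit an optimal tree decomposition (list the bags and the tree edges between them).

The largest bag has 3 vertices, giving width 2; this decomposition certifies tw(G) ≤ 2. The edges h–e–i–a–f–g–c–b–d–h form a cycle, so G is not a tree and its treewidth is at least 2. The upper and lower bounds meet at 2, so that is the treewidth.

Treewidth 2.
One optimal decomposition is:
Bags: B1 = {e, h, i}  B2 = {a, h, i}  B3 = {a, f, h}  B4 = {f, g, h}  B5 = {c, g, h}  B6 = {b, c, h}  B7 = {b, d, h}
Tree: B1–B2, B2–B3, B3–B4, B4–B5, B5–B6, B6–B7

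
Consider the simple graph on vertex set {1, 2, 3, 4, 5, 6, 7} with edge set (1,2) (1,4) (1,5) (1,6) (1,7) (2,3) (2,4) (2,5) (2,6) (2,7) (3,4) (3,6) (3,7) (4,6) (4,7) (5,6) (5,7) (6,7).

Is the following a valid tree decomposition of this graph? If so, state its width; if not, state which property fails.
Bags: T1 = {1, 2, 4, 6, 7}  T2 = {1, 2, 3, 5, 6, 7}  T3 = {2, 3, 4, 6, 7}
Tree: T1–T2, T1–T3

A tree decomposition must satisfy three properties: every vertex lies in some bag; for every edge, both endpoints lie together in some bag; and for every vertex, the bags containing it form a connected subtree. Here bags containing vertex 3 are not connected in the tree, so the decomposition is invalid.

No — bags containing vertex 3 are not connected in the tree.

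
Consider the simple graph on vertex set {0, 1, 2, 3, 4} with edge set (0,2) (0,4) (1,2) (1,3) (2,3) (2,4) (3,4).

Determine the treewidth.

A width-2 tree decomposition is:
Bags: B1 = {2, 3, 4}  B2 = {1, 2, 3}  B3 = {0, 2, 4}
Tree: B1–B2, B1–B3
Every bag has size at most 3, so the width is 3 − 1 = 2 and tw(G) ≤ 2. For the lower bound, the 3 vertices {0, 2, 4} are pairwise adjacent, and any tree decomposition puts a clique entirely inside one bag — forcing width ≥ 2. Combining the bounds, tw(G) = 2.

2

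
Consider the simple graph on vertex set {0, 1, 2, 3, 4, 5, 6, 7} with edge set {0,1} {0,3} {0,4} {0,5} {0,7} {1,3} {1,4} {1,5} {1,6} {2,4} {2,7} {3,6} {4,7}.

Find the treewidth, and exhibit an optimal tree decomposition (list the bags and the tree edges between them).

Every bag has size at most 3, so the width is 3 − 1 = 2 and tw(G) ≤ 2. For the lower bound, the 3 vertices {0, 1, 3} are pairwise adjacent, and any tree decomposition puts a clique entirely inside one bag — forcing width ≥ 2. Therefore the treewidth is 2.

Treewidth 2.
One optimal decomposition is:
Bags: B1 = {0, 1, 5}  B2 = {0, 1, 4}  B3 = {0, 1, 3}  B4 = {0, 4, 7}  B5 = {2, 4, 7}  B6 = {1, 3, 6}
Tree: B1–B2, B2–B3, B2–B4, B4–B5, B3–B6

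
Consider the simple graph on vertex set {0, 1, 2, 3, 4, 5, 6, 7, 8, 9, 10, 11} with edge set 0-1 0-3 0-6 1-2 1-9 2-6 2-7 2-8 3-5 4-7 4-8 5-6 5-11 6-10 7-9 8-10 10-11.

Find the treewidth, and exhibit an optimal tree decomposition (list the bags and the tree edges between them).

Treewidth 3.
One such decomposition:
Bags: B1 = {0, 3, 5, 11}  B2 = {0, 5, 6, 11}  B3 = {0, 6, 10, 11}  B4 = {0, 1, 6, 10}  B5 = {1, 2, 6, 10}  B6 = {1, 2, 8, 10}  B7 = {1, 2, 8, 9}  B8 = {2, 7, 8, 9}  B9 = {4, 7, 8, 9}
Tree: B1–B2, B2–B3, B3–B4, B4–B5, B5–B6, B6–B7, B7–B8, B8–B9

The largest bag has 4 vertices, giving width 3; this decomposition certifies tw(G) ≤ 3. For the lower bound: the 4 vertex sets {3,5,11}, {0}, {6}, {1,2,8,10} are disjoint, each induces a connected subgraph, and every pair is joined by at least one edge of G. Contracting each set to a single vertex therefore yields K_{4} as a minor, and since treewidth is minor-monotone, tw(G) ≥ tw(K_{4}) = 3. Hence tw(G) = 3 exactly.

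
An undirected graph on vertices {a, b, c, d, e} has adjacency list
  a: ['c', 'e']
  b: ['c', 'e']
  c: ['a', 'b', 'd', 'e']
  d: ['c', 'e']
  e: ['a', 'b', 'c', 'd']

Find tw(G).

A width-2 tree decomposition is:
Bags: B1 = {c, d, e}  B2 = {a, c, e}  B3 = {b, c, e}
Tree: B1–B2, B2–B3
Each bag holds 3 vertices, so the decomposition has width 2, which upper-bounds the treewidth. For the lower bound, the 3 vertices {c, d, e} are pairwise adjacent, and any tree decomposition puts a clique entirely inside one bag — forcing width ≥ 2. Hence tw(G) = 2 exactly.

2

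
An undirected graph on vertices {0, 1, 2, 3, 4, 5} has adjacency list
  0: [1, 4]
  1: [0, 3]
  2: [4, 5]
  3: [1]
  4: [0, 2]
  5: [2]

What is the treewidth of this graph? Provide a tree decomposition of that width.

Each bag holds 2 vertices, so the decomposition has width 1, which upper-bounds the treewidth. Any graph with an edge has treewidth ≥ 1, and G has the edge 3–1. The upper and lower bounds meet at 1, so that is the treewidth.

Treewidth 1.
Bags: B1 = {1, 3}  B2 = {0, 1}  B3 = {0, 4}  B4 = {2, 4}  B5 = {2, 5}
Tree: B1–B2, B2–B3, B3–B4, B4–B5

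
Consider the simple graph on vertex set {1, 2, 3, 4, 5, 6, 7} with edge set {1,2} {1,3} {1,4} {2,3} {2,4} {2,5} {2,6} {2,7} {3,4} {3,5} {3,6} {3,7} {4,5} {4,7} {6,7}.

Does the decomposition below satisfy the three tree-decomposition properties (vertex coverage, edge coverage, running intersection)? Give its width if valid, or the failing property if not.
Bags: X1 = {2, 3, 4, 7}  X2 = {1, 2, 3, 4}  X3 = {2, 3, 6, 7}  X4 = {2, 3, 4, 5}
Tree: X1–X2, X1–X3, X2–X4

Yes; width 3.

Vertex coverage: the bags together contain {1, 2, 3, 4, 5, 6, 7}, the full vertex set. Edge coverage: each edge of G has both endpoints in at least one bag. Running intersection: for every vertex, the bags containing it form a connected subtree. All three properties hold, so this is a valid tree decomposition of width max|bag| − 1 = 3, and hence tw(G) ≤ 3.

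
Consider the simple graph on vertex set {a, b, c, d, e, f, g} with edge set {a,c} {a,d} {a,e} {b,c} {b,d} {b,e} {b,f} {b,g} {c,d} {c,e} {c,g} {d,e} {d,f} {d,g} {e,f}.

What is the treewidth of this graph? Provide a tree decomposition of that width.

Treewidth 3.
Bags: B1 = {b, d, e, f}  B2 = {b, c, d, e}  B3 = {a, c, d, e}  B4 = {b, c, d, g}
Tree: B1–B2, B2–B3, B2–B4

Each bag holds 4 vertices, so the decomposition has width 3, which upper-bounds the treewidth. For the lower bound, the 4 vertices {a, c, d, e} are pairwise adjacent, and any tree decomposition puts a clique entirely inside one bag — forcing width ≥ 3. The upper and lower bounds meet at 3, so that is the treewidth.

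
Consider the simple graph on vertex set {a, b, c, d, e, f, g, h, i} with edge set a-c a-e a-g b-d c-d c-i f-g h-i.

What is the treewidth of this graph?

1

A width-1 tree decomposition is:
Bags: B1 = {c, i}  B2 = {h, i}  B3 = {a, c}  B4 = {a, g}  B5 = {f, g}  B6 = {c, d}  B7 = {a, e}  B8 = {b, d}
Tree: B1–B2, B1–B3, B3–B4, B4–B5, B3–B6, B4–B7, B6–B8
The largest bag has 2 vertices, giving width 1; this decomposition certifies tw(G) ≤ 1. Since G has at least one edge (e.g. i–c), it is not an edgeless graph, so tw(G) ≥ 1. Therefore the treewidth is 1.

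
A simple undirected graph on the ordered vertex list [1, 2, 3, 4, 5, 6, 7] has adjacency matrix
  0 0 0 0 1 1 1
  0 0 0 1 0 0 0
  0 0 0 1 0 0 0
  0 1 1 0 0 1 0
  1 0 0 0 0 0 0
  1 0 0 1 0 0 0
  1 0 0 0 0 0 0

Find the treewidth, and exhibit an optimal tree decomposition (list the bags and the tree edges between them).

Treewidth 1.
One such decomposition:
Bags: B1 = {4, 6}  B2 = {2, 4}  B3 = {1, 6}  B4 = {1, 5}  B5 = {1, 7}  B6 = {3, 4}
Tree: B1–B2, B1–B3, B3–B4, B3–B5, B2–B6

Each bag holds 2 vertices, so the decomposition has width 1, which upper-bounds the treewidth. Any graph with an edge has treewidth ≥ 1, and G has the edge 6–4. Therefore the treewidth is 1.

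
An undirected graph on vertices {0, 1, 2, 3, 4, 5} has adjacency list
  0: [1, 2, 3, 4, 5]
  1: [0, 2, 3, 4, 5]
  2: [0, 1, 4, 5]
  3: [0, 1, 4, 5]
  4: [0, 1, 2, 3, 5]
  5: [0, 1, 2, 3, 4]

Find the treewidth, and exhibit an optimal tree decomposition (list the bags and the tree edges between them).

Every bag has size at most 5, so the width is 5 − 1 = 4 and tw(G) ≤ 4. For the lower bound, the 5 vertices {0, 1, 2, 4, 5} are pairwise adjacent, and any tree decomposition puts a clique entirely inside one bag — forcing width ≥ 4. Therefore the treewidth is 4.

Treewidth 4.
One such decomposition:
Bags: B1 = {0, 1, 3, 4, 5}  B2 = {0, 1, 2, 4, 5}
Tree: B1–B2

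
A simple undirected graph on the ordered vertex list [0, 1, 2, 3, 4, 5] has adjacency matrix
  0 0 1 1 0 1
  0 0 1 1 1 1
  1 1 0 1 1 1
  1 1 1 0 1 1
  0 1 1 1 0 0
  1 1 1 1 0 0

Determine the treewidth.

3

A width-3 tree decomposition is:
Bags: B1 = {1, 2, 3, 5}  B2 = {0, 2, 3, 5}  B3 = {1, 2, 3, 4}
Tree: B1–B2, B1–B3
Every bag has size at most 4, so the width is 4 − 1 = 3 and tw(G) ≤ 3. For the lower bound, the 4 vertices {0, 2, 3, 5} are pairwise adjacent, and any tree decomposition puts a clique entirely inside one bag — forcing width ≥ 3. Therefore the treewidth is 3.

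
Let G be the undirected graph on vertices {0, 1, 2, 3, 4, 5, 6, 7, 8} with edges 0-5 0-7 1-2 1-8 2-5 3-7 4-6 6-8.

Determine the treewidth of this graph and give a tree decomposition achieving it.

Each bag holds 2 vertices, so the decomposition has width 1, which upper-bounds the treewidth. G has an edge, so its treewidth is at least 1. Therefore the treewidth is 1.

Treewidth 1.
One optimal decomposition is:
Bags: B1 = {4, 6}  B2 = {6, 8}  B3 = {1, 8}  B4 = {1, 2}  B5 = {2, 5}  B6 = {0, 5}  B7 = {0, 7}  B8 = {3, 7}
Tree: B1–B2, B2–B3, B3–B4, B4–B5, B5–B6, B6–B7, B7–B8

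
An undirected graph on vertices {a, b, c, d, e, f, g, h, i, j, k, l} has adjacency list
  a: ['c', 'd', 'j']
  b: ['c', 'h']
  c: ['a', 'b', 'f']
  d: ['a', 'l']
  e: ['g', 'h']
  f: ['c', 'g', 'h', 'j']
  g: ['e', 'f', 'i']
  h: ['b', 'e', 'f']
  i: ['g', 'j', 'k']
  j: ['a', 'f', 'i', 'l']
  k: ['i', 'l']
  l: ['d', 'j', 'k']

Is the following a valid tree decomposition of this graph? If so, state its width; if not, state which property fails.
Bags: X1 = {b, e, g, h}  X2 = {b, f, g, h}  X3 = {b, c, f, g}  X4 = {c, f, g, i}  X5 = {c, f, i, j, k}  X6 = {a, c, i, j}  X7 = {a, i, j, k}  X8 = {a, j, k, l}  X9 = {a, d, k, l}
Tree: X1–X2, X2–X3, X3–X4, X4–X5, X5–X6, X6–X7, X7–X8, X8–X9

No — bags containing vertex k are not connected in the tree.

A tree decomposition must satisfy three properties: every vertex lies in some bag; for every edge, both endpoints lie together in some bag; and for every vertex, the bags containing it form a connected subtree. Here bags containing vertex k are not connected in the tree, so the decomposition is invalid.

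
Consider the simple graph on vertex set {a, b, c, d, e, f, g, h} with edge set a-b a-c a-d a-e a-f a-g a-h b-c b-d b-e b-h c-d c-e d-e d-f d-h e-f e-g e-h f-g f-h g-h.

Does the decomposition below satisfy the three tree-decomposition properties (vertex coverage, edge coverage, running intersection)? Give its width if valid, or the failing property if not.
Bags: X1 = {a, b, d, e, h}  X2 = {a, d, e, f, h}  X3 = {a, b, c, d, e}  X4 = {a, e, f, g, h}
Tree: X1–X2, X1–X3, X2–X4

Yes; width 4.

Every vertex of G appears in some bag (union = {a, b, c, d, e, f, g, h}); every edge is covered by a bag; and for each vertex v the set of bags containing v is connected in the bag tree. The decomposition is therefore valid. The largest bag has 5 vertices, so the width is 4.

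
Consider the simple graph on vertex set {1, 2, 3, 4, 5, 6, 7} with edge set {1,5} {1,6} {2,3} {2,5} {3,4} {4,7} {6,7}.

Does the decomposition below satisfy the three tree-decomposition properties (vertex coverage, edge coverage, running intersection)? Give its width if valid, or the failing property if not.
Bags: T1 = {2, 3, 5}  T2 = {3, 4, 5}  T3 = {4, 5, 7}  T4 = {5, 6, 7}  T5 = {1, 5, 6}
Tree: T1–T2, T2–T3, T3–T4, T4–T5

Yes; width 2.

Checking the three conditions: (i) the bags cover all of {1, 2, 3, 4, 5, 6, 7}; (ii) for each edge, some bag contains both endpoints; (iii) the bags containing any fixed vertex form a subtree. All hold, so the decomposition is valid with width 3 − 1 = 2.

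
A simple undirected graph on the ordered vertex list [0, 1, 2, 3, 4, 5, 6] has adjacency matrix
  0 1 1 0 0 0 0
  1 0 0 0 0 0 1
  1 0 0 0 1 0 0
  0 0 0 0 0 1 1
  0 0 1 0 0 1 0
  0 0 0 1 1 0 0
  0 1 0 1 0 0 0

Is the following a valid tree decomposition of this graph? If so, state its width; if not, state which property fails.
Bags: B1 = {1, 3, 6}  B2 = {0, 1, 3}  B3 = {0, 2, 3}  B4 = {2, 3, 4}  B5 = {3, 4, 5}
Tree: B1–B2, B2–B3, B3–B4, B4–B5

Yes; width 2.

Every vertex of G appears in some bag (union = {0, 1, 2, 3, 4, 5, 6}); every edge is covered by a bag; and for each vertex v the set of bags containing v is connected in the bag tree. The decomposition is therefore valid. The largest bag has 3 vertices, so the width is 2.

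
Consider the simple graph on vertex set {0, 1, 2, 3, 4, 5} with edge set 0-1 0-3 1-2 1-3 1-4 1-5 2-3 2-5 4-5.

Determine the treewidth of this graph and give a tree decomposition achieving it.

Treewidth 2.
One optimal decomposition is:
Bags: B1 = {1, 4, 5}  B2 = {1, 2, 5}  B3 = {1, 2, 3}  B4 = {0, 1, 3}
Tree: B1–B2, B2–B3, B3–B4

The largest bag has 3 vertices, giving width 2; this decomposition certifies tw(G) ≤ 2. Conversely, {0, 1, 3} is a clique of size 3, and the vertices of any clique must share a bag in every tree decomposition; so some bag has ≥ 3 vertices and tw(G) ≥ 2. Combining the bounds, tw(G) = 2.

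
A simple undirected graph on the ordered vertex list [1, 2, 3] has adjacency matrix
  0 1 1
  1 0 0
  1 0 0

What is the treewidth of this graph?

1

A width-1 tree decomposition is:
Bags: B1 = {1, 3}  B2 = {1, 2}
Tree: B1–B2
Each bag holds 2 vertices, so the decomposition has width 1, which upper-bounds the treewidth. G has an edge, so its treewidth is at least 1. Hence tw(G) = 1 exactly.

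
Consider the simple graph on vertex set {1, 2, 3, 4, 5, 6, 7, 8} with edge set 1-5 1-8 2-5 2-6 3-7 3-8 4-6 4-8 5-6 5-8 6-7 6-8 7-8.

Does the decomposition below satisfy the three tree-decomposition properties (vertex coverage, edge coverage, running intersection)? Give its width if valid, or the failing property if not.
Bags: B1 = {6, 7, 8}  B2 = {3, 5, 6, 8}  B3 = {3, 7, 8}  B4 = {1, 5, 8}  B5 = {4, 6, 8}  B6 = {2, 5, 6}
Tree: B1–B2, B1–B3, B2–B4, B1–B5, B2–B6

No — bags containing vertex 3 are not connected in the tree.

A tree decomposition must satisfy three properties: every vertex lies in some bag; for every edge, both endpoints lie together in some bag; and for every vertex, the bags containing it form a connected subtree. Here bags containing vertex 3 are not connected in the tree, so the decomposition is invalid.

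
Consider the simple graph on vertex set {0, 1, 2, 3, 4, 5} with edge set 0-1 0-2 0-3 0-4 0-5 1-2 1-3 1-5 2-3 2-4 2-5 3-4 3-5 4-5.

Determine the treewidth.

4

A width-4 tree decomposition is:
Bags: B1 = {0, 1, 2, 3, 5}  B2 = {0, 2, 3, 4, 5}
Tree: B1–B2
Each bag holds 5 vertices, so the decomposition has width 4, which upper-bounds the treewidth. Conversely, {0, 1, 2, 3, 5} is a clique of size 5, and the vertices of any clique must share a bag in every tree decomposition; so some bag has ≥ 5 vertices and tw(G) ≥ 4. Hence tw(G) = 4 exactly.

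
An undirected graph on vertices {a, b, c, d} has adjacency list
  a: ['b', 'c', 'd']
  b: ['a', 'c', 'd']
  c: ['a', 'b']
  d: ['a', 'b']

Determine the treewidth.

A width-2 tree decomposition is:
Bags: B1 = {a, b, c}  B2 = {a, b, d}
Tree: B1–B2
The largest bag has 3 vertices, giving width 2; this decomposition certifies tw(G) ≤ 2. Conversely, {a, b, d} is a clique of size 3, and the vertices of any clique must share a bag in every tree decomposition; so some bag has ≥ 3 vertices and tw(G) ≥ 2. Hence tw(G) = 2 exactly.

2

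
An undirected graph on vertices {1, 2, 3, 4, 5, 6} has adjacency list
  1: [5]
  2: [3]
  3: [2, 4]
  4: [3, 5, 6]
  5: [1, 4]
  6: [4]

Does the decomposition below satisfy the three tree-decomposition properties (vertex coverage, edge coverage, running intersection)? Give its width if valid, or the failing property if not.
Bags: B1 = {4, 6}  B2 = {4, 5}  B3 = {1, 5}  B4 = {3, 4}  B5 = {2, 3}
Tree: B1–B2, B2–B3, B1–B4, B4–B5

Every vertex of G appears in some bag (union = {1, 2, 3, 4, 5, 6}); every edge is covered by a bag; and for each vertex v the set of bags containing v is connected in the bag tree. The decomposition is therefore valid. The largest bag has 2 vertices, so the width is 1.

Yes; width 1.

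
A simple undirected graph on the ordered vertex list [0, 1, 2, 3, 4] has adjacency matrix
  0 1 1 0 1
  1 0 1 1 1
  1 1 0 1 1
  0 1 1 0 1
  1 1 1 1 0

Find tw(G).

3

A width-3 tree decomposition is:
Bags: B1 = {0, 1, 2, 4}  B2 = {1, 2, 3, 4}
Tree: B1–B2
The largest bag has 4 vertices, giving width 3; this decomposition certifies tw(G) ≤ 3. On the other hand G contains the 4-clique {0, 1, 2, 4}. A clique must lie in a single bag of any decomposition, so no decomposition can have width below 3. The upper and lower bounds meet at 3, so that is the treewidth.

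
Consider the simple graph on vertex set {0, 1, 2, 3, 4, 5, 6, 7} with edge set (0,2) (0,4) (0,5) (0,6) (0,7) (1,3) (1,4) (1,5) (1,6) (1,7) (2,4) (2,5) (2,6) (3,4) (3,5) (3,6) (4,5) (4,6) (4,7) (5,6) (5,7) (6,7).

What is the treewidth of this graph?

4

A width-4 tree decomposition is:
Bags: B1 = {1, 3, 4, 5, 6}  B2 = {1, 4, 5, 6, 7}  B3 = {0, 4, 5, 6, 7}  B4 = {0, 2, 4, 5, 6}
Tree: B1–B2, B2–B3, B3–B4
Each bag holds 5 vertices, so the decomposition has width 4, which upper-bounds the treewidth. Conversely, {0, 2, 4, 5, 6} is a clique of size 5, and the vertices of any clique must share a bag in every tree decomposition; so some bag has ≥ 5 vertices and tw(G) ≥ 4. Hence tw(G) = 4 exactly.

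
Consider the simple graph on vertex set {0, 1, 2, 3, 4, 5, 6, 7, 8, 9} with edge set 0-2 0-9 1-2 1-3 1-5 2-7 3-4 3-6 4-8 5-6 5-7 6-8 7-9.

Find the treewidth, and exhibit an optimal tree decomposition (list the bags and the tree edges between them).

Treewidth 2.
One such decomposition:
Bags: B1 = {3, 4, 8}  B2 = {3, 6, 8}  B3 = {1, 3, 6}  B4 = {1, 5, 6}  B5 = {1, 2, 5}  B6 = {2, 5, 7}  B7 = {0, 2, 7}  B8 = {0, 7, 9}
Tree: B1–B2, B2–B3, B3–B4, B4–B5, B5–B6, B6–B7, B7–B8

Every bag has size at most 3, so the width is 3 − 1 = 2 and tw(G) ≤ 2. The edges 4–8–6–3–4 form a cycle, so G is not a tree and its treewidth is at least 2. Hence tw(G) = 2 exactly.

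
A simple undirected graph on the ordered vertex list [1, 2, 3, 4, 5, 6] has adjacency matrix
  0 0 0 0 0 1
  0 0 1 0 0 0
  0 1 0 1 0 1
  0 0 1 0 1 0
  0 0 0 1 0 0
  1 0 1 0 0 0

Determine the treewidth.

A width-1 tree decomposition is:
Bags: B1 = {3, 6}  B2 = {1, 6}  B3 = {3, 4}  B4 = {4, 5}  B5 = {2, 3}
Tree: B1–B2, B1–B3, B3–B4, B1–B5
The largest bag has 2 vertices, giving width 1; this decomposition certifies tw(G) ≤ 1. Since G has at least one edge (e.g. 3–6), it is not an edgeless graph, so tw(G) ≥ 1. Therefore the treewidth is 1.

1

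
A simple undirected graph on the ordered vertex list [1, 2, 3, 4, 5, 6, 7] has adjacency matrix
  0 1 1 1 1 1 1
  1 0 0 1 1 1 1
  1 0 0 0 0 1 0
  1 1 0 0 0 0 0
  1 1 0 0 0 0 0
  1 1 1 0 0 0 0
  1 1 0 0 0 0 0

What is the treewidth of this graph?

2

A width-2 tree decomposition is:
Bags: B1 = {1, 2, 7}  B2 = {1, 2, 4}  B3 = {1, 2, 6}  B4 = {1, 2, 5}  B5 = {1, 3, 6}
Tree: B1–B2, B1–B3, B3–B4, B3–B5
The largest bag has 3 vertices, giving width 2; this decomposition certifies tw(G) ≤ 2. On the other hand G contains the 3-clique {1, 2, 4}. A clique must lie in a single bag of any decomposition, so no decomposition can have width below 2. The upper and lower bounds meet at 2, so that is the treewidth.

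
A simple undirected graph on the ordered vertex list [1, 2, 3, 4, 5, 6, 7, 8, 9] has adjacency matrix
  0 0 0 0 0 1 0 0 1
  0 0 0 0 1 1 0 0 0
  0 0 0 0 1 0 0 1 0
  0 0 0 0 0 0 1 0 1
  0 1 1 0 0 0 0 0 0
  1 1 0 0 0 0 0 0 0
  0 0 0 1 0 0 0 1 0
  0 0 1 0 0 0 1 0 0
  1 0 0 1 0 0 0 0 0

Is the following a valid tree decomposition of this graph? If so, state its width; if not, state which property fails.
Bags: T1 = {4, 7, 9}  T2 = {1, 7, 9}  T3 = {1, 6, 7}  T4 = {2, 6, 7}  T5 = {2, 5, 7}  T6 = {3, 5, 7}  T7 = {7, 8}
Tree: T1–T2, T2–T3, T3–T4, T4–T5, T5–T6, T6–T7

No — edge (3,8) lies in no bag.

A tree decomposition must satisfy three properties: every vertex lies in some bag; for every edge, both endpoints lie together in some bag; and for every vertex, the bags containing it form a connected subtree. Here edge (3,8) lies in no bag, so the decomposition is invalid.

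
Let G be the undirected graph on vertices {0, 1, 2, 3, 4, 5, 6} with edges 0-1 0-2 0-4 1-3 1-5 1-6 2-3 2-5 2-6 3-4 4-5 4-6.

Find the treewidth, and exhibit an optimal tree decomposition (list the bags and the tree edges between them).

Treewidth 3.
One optimal decomposition is:
Bags: B1 = {1, 2, 3, 4}  B2 = {0, 1, 2, 4}  B3 = {1, 2, 4, 5}  B4 = {1, 2, 4, 6}
Tree: B1–B2, B2–B3, B3–B4

Each bag holds 4 vertices, so the decomposition has width 3, which upper-bounds the treewidth. For the lower bound: the 4 vertex sets {1,3}, {0,2}, {4}, {5} are disjoint, each induces a connected subgraph, and every pair is joined by at least one edge of G. Contracting each set to a single vertex therefore yields K_{4} as a minor, and since treewidth is minor-monotone, tw(G) ≥ tw(K_{4}) = 3. Hence tw(G) = 3 exactly.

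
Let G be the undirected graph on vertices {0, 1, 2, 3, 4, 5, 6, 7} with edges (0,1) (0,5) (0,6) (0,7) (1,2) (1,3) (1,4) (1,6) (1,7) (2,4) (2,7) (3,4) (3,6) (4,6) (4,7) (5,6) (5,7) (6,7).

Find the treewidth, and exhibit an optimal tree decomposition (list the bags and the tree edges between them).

Every bag has size at most 4, so the width is 4 − 1 = 3 and tw(G) ≤ 3. On the other hand G contains the 4-clique {0, 1, 6, 7}. A clique must lie in a single bag of any decomposition, so no decomposition can have width below 3. Therefore the treewidth is 3.

Treewidth 3.
One such decomposition:
Bags: B1 = {0, 5, 6, 7}  B2 = {0, 1, 6, 7}  B3 = {1, 4, 6, 7}  B4 = {1, 2, 4, 7}  B5 = {1, 3, 4, 6}
Tree: B1–B2, B2–B3, B3–B4, B3–B5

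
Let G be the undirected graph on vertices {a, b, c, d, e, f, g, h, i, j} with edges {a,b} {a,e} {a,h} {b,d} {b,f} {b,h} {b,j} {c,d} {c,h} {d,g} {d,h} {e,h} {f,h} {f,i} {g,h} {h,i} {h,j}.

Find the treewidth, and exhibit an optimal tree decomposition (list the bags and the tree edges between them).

Treewidth 2.
Bags: B1 = {b, h, j}  B2 = {b, d, h}  B3 = {c, d, h}  B4 = {b, f, h}  B5 = {f, h, i}  B6 = {a, b, h}  B7 = {a, e, h}  B8 = {d, g, h}
Tree: B1–B2, B2–B3, B2–B4, B4–B5, B2–B6, B6–B7, B2–B8

Every bag has size at most 3, so the width is 3 − 1 = 2 and tw(G) ≤ 2. For the lower bound, the 3 vertices {d, g, h} are pairwise adjacent, and any tree decomposition puts a clique entirely inside one bag — forcing width ≥ 2. The upper and lower bounds meet at 2, so that is the treewidth.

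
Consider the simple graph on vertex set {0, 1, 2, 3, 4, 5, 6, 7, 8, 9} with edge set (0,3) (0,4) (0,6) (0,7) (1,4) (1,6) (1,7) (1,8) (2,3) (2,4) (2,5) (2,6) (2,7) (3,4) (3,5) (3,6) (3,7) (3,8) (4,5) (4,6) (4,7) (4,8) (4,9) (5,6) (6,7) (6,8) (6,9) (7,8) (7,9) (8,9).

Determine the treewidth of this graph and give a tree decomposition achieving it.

Treewidth 4.
One optimal decomposition is:
Bags: B1 = {1, 4, 6, 7, 8}  B2 = {4, 6, 7, 8, 9}  B3 = {3, 4, 6, 7, 8}  B4 = {0, 3, 4, 6, 7}  B5 = {2, 3, 4, 6, 7}  B6 = {2, 3, 4, 5, 6}
Tree: B1–B2, B1–B3, B3–B4, B3–B5, B5–B6

Each bag holds 5 vertices, so the decomposition has width 4, which upper-bounds the treewidth. For the lower bound, the 5 vertices {2, 3, 4, 5, 6} are pairwise adjacent, and any tree decomposition puts a clique entirely inside one bag — forcing width ≥ 4. Hence tw(G) = 4 exactly.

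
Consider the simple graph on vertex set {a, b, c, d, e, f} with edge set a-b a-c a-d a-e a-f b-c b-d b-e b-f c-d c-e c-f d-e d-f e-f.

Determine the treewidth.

A width-5 tree decomposition is:
Bags: B1 = {a, b, c, d, e, f}
Tree: (single bag)
A single bag containing all 6 vertices is trivially a valid decomposition of width 5. Conversely, {a, b, c, d, e, f} is a clique of size 6, and the vertices of any clique must share a bag in every tree decomposition; so some bag has ≥ 6 vertices and tw(G) ≥ 5. The upper and lower bounds meet at 5, so that is the treewidth.

5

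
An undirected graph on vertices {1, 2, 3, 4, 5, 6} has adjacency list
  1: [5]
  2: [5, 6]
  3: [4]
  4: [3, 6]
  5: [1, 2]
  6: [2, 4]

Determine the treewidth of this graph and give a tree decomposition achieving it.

Every bag has size at most 2, so the width is 2 − 1 = 1 and tw(G) ≤ 1. Any graph with an edge has treewidth ≥ 1, and G has the edge 3–4. Combining the bounds, tw(G) = 1.

Treewidth 1.
Bags: B1 = {3, 4}  B2 = {4, 6}  B3 = {2, 6}  B4 = {2, 5}  B5 = {1, 5}
Tree: B1–B2, B2–B3, B3–B4, B4–B5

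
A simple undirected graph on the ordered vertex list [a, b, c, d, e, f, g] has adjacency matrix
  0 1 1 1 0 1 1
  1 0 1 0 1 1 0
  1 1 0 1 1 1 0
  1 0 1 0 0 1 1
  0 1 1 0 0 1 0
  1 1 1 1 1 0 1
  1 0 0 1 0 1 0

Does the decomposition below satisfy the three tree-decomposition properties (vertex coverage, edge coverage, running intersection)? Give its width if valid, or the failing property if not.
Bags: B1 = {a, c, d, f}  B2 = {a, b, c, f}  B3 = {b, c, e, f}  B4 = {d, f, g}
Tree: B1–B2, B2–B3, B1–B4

No — edge (a,g) lies in no bag.

A tree decomposition must satisfy three properties: every vertex lies in some bag; for every edge, both endpoints lie together in some bag; and for every vertex, the bags containing it form a connected subtree. Here edge (a,g) lies in no bag, so the decomposition is invalid.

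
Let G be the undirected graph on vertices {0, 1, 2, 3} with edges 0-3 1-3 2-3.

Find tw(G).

A width-1 tree decomposition is:
Bags: B1 = {1, 3}  B2 = {2, 3}  B3 = {0, 3}
Tree: B1–B2, B1–B3
Each bag holds 2 vertices, so the decomposition has width 1, which upper-bounds the treewidth. G has an edge, so its treewidth is at least 1. The upper and lower bounds meet at 1, so that is the treewidth.

1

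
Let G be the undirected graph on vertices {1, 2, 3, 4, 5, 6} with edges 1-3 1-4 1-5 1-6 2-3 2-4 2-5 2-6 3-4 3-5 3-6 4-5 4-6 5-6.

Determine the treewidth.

A width-4 tree decomposition is:
Bags: B1 = {1, 3, 4, 5, 6}  B2 = {2, 3, 4, 5, 6}
Tree: B1–B2
Every bag has size at most 5, so the width is 5 − 1 = 4 and tw(G) ≤ 4. For the lower bound, the 5 vertices {1, 3, 4, 5, 6} are pairwise adjacent, and any tree decomposition puts a clique entirely inside one bag — forcing width ≥ 4. Therefore the treewidth is 4.

4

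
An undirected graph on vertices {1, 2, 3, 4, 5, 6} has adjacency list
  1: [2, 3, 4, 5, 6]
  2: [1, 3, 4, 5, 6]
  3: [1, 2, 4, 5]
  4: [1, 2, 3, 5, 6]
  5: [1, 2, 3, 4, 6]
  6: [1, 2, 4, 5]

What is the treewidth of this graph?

A width-4 tree decomposition is:
Bags: B1 = {1, 2, 4, 5, 6}  B2 = {1, 2, 3, 4, 5}
Tree: B1–B2
Each bag holds 5 vertices, so the decomposition has width 4, which upper-bounds the treewidth. On the other hand G contains the 5-clique {1, 2, 3, 4, 5}. A clique must lie in a single bag of any decomposition, so no decomposition can have width below 4. Hence tw(G) = 4 exactly.

4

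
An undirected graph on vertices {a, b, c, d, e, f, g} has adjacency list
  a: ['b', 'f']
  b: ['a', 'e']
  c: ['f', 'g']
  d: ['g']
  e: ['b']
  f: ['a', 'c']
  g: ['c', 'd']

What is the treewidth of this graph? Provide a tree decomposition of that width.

Each bag holds 2 vertices, so the decomposition has width 1, which upper-bounds the treewidth. G has an edge, so its treewidth is at least 1. Therefore the treewidth is 1.

Treewidth 1.
Bags: B1 = {b, e}  B2 = {a, b}  B3 = {a, f}  B4 = {c, f}  B5 = {c, g}  B6 = {d, g}
Tree: B1–B2, B2–B3, B3–B4, B4–B5, B5–B6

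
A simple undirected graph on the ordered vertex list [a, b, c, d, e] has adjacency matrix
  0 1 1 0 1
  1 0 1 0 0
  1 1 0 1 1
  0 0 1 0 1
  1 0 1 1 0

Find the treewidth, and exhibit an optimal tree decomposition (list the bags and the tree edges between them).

Treewidth 2.
Bags: B1 = {a, c, e}  B2 = {a, b, c}  B3 = {c, d, e}
Tree: B1–B2, B1–B3

Every bag has size at most 3, so the width is 3 − 1 = 2 and tw(G) ≤ 2. Conversely, {c, d, e} is a clique of size 3, and the vertices of any clique must share a bag in every tree decomposition; so some bag has ≥ 3 vertices and tw(G) ≥ 2. Hence tw(G) = 2 exactly.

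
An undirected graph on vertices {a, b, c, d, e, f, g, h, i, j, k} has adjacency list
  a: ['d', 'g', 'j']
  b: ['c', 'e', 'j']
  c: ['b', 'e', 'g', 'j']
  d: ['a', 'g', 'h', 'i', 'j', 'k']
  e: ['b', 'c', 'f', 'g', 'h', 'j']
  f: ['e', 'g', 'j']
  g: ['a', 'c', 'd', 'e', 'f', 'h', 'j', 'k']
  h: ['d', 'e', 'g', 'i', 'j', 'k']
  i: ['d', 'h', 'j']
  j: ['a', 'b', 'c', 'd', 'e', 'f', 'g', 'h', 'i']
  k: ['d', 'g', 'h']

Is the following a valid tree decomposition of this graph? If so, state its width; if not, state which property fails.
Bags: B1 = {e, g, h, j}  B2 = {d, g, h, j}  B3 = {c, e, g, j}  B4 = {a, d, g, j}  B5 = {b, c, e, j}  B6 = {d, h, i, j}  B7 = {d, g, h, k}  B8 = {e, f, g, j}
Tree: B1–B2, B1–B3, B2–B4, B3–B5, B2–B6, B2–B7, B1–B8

Every vertex of G appears in some bag (union = {a, b, c, d, e, f, g, h, i, j, k}); every edge is covered by a bag; and for each vertex v the set of bags containing v is connected in the bag tree. The decomposition is therefore valid. The largest bag has 4 vertices, so the width is 3.

Yes; width 3.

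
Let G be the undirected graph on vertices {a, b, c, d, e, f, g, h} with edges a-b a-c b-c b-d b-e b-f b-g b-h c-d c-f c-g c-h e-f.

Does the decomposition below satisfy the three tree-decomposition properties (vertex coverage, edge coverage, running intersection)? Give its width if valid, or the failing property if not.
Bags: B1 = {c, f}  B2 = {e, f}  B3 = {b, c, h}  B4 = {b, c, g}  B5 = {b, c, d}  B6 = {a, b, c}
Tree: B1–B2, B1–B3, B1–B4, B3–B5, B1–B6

A tree decomposition must satisfy three properties: every vertex lies in some bag; for every edge, both endpoints lie together in some bag; and for every vertex, the bags containing it form a connected subtree. Here edge (b,f) lies in no bag, so the decomposition is invalid.

No — edge (b,f) lies in no bag.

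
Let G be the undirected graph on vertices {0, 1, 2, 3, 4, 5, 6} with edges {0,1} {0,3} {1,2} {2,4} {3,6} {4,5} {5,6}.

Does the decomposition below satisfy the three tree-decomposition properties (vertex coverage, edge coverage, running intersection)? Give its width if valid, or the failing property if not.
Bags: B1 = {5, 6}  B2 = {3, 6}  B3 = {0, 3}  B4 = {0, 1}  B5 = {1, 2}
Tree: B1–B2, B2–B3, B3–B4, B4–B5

A tree decomposition must satisfy three properties: every vertex lies in some bag; for every edge, both endpoints lie together in some bag; and for every vertex, the bags containing it form a connected subtree. Here vertex 4 appears in no bag, so the decomposition is invalid.

No — vertex 4 appears in no bag.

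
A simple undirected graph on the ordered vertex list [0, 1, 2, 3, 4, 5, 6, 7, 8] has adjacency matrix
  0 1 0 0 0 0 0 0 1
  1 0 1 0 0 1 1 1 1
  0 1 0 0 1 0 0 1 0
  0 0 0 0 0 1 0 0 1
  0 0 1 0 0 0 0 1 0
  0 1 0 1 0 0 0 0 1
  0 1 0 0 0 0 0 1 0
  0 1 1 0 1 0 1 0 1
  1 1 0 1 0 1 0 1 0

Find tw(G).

2

A width-2 tree decomposition is:
Bags: B1 = {1, 2, 7}  B2 = {1, 7, 8}  B3 = {1, 6, 7}  B4 = {0, 1, 8}  B5 = {1, 5, 8}  B6 = {2, 4, 7}  B7 = {3, 5, 8}
Tree: B1–B2, B2–B3, B2–B4, B2–B5, B1–B6, B5–B7
Each bag holds 3 vertices, so the decomposition has width 2, which upper-bounds the treewidth. For the lower bound, the 3 vertices {0, 1, 8} are pairwise adjacent, and any tree decomposition puts a clique entirely inside one bag — forcing width ≥ 2. Combining the bounds, tw(G) = 2.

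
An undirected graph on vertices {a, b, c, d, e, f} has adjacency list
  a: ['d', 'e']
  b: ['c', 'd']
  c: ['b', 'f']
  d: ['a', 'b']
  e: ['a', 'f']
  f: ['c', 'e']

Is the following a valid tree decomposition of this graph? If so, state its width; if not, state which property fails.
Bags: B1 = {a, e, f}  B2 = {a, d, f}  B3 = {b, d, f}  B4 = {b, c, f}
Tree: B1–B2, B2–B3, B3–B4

Vertex coverage: the bags together contain {a, b, c, d, e, f}, the full vertex set. Edge coverage: each edge of G has both endpoints in at least one bag. Running intersection: for every vertex, the bags containing it form a connected subtree. All three properties hold, so this is a valid tree decomposition of width max|bag| − 1 = 2, and hence tw(G) ≤ 2.

Yes; width 2.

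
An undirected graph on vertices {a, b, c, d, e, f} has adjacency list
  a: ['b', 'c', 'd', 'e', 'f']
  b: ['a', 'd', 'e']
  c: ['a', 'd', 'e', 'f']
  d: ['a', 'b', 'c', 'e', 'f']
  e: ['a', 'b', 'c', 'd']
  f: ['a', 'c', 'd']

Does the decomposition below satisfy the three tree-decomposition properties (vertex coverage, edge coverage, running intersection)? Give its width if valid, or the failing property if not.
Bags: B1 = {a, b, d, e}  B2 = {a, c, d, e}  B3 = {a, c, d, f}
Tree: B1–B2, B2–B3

Yes; width 3.

Checking the three conditions: (i) the bags cover all of {a, b, c, d, e, f}; (ii) for each edge, some bag contains both endpoints; (iii) the bags containing any fixed vertex form a subtree. All hold, so the decomposition is valid with width 4 − 1 = 3.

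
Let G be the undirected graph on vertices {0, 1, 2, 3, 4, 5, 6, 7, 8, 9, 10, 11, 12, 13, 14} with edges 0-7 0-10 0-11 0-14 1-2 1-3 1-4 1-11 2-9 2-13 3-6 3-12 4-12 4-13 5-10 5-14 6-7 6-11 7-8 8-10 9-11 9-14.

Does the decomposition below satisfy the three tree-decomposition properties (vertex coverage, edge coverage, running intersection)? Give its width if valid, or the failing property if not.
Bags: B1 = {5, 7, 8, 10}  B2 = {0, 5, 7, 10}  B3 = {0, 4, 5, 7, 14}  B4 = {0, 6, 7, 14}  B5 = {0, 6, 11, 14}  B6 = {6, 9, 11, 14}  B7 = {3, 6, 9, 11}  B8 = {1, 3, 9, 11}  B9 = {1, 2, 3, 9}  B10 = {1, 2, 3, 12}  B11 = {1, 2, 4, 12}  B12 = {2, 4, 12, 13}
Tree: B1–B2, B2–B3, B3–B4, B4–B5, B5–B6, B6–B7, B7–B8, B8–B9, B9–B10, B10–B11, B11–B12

A tree decomposition must satisfy three properties: every vertex lies in some bag; for every edge, both endpoints lie together in some bag; and for every vertex, the bags containing it form a connected subtree. Here bags containing vertex 4 are not connected in the tree, so the decomposition is invalid.

No — bags containing vertex 4 are not connected in the tree.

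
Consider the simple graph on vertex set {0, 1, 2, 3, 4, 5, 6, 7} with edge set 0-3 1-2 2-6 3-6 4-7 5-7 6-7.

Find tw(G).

1

A width-1 tree decomposition is:
Bags: B1 = {2, 6}  B2 = {3, 6}  B3 = {1, 2}  B4 = {6, 7}  B5 = {0, 3}  B6 = {5, 7}  B7 = {4, 7}
Tree: B1–B2, B1–B3, B1–B4, B2–B5, B4–B6, B6–B7
The largest bag has 2 vertices, giving width 1; this decomposition certifies tw(G) ≤ 1. Since G has at least one edge (e.g. 6–2), it is not an edgeless graph, so tw(G) ≥ 1. Hence tw(G) = 1 exactly.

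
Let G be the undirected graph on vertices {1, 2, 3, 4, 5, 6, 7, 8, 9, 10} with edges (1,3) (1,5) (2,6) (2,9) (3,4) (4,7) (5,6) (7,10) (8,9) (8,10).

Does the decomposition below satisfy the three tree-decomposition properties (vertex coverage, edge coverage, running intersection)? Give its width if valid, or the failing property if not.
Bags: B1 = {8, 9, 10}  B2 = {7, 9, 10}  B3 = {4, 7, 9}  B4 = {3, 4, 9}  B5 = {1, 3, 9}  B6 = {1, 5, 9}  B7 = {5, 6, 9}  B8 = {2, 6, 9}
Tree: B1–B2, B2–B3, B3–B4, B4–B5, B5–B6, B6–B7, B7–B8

Yes; width 2.

Every vertex of G appears in some bag (union = {1, 2, 3, 4, 5, 6, 7, 8, 9, 10}); every edge is covered by a bag; and for each vertex v the set of bags containing v is connected in the bag tree. The decomposition is therefore valid. The largest bag has 3 vertices, so the width is 2.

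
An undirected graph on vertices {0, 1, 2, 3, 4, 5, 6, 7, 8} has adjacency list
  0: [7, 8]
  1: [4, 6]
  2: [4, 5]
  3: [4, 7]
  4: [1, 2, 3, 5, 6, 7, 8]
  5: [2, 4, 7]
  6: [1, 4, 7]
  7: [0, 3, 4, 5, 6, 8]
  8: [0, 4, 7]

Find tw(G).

A width-2 tree decomposition is:
Bags: B1 = {4, 6, 7}  B2 = {4, 7, 8}  B3 = {0, 7, 8}  B4 = {3, 4, 7}  B5 = {4, 5, 7}  B6 = {1, 4, 6}  B7 = {2, 4, 5}
Tree: B1–B2, B2–B3, B1–B4, B1–B5, B1–B6, B5–B7
Every bag has size at most 3, so the width is 3 − 1 = 2 and tw(G) ≤ 2. For the lower bound, the 3 vertices {0, 7, 8} are pairwise adjacent, and any tree decomposition puts a clique entirely inside one bag — forcing width ≥ 2. Hence tw(G) = 2 exactly.

2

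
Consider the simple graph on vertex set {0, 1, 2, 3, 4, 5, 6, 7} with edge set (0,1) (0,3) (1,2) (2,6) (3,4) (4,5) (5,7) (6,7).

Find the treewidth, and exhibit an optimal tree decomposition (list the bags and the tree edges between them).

Every bag has size at most 3, so the width is 3 − 1 = 2 and tw(G) ≤ 2. The edges 7–5–4–3–0–1–2–6–7 form a cycle, so G is not a tree and its treewidth is at least 2. Therefore the treewidth is 2.

Treewidth 2.
One such decomposition:
Bags: B1 = {4, 5, 7}  B2 = {3, 4, 7}  B3 = {0, 3, 7}  B4 = {0, 1, 7}  B5 = {1, 2, 7}  B6 = {2, 6, 7}
Tree: B1–B2, B2–B3, B3–B4, B4–B5, B5–B6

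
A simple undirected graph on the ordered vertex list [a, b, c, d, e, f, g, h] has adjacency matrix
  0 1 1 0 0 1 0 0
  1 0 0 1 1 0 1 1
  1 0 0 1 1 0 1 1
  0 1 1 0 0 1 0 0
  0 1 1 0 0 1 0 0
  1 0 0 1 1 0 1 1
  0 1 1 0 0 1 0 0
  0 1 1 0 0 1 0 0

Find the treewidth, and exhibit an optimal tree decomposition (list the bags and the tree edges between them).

Treewidth 3.
One such decomposition:
Bags: B1 = {b, c, f, h}  B2 = {b, c, d, f}  B3 = {a, b, c, f}  B4 = {b, c, f, g}  B5 = {b, c, e, f}
Tree: B1–B2, B2–B3, B3–B4, B4–B5

Every bag has size at most 4, so the width is 4 − 1 = 3 and tw(G) ≤ 3. For the lower bound: the 4 vertex sets {f,h}, {b,d}, {c}, {a} are disjoint, each induces a connected subgraph, and every pair is joined by at least one edge of G. Contracting each set to a single vertex therefore yields K_{4} as a minor, and since treewidth is minor-monotone, tw(G) ≥ tw(K_{4}) = 3. Therefore the treewidth is 3.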